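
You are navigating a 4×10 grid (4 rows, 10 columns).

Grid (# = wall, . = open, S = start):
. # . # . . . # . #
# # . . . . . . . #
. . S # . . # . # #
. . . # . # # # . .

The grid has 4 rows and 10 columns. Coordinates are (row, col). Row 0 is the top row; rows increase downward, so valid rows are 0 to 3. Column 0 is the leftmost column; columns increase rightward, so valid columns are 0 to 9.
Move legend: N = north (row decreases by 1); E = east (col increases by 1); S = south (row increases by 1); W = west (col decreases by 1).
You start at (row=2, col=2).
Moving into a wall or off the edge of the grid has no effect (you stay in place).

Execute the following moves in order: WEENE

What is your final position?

Start: (row=2, col=2)
  W (west): (row=2, col=2) -> (row=2, col=1)
  E (east): (row=2, col=1) -> (row=2, col=2)
  E (east): blocked, stay at (row=2, col=2)
  N (north): (row=2, col=2) -> (row=1, col=2)
  E (east): (row=1, col=2) -> (row=1, col=3)
Final: (row=1, col=3)

Answer: Final position: (row=1, col=3)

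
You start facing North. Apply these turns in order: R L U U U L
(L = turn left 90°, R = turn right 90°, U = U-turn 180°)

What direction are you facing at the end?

Start: North
  R (right (90° clockwise)) -> East
  L (left (90° counter-clockwise)) -> North
  U (U-turn (180°)) -> South
  U (U-turn (180°)) -> North
  U (U-turn (180°)) -> South
  L (left (90° counter-clockwise)) -> East
Final: East

Answer: Final heading: East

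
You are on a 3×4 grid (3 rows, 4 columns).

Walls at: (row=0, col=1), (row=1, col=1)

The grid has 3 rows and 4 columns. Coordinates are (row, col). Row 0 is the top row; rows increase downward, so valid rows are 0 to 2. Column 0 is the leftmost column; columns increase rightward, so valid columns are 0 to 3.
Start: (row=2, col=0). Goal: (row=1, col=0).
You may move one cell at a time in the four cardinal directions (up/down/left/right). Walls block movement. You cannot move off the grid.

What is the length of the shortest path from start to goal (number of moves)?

Answer: Shortest path length: 1

Derivation:
BFS from (row=2, col=0) until reaching (row=1, col=0):
  Distance 0: (row=2, col=0)
  Distance 1: (row=1, col=0), (row=2, col=1)  <- goal reached here
One shortest path (1 moves): (row=2, col=0) -> (row=1, col=0)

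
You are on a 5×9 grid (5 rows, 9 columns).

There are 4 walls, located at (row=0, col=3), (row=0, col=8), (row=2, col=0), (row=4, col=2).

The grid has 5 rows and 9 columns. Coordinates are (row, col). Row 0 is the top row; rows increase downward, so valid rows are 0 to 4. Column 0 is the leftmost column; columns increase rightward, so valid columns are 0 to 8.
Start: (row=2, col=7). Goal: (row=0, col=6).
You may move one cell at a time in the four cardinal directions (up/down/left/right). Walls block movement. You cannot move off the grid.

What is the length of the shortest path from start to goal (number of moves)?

BFS from (row=2, col=7) until reaching (row=0, col=6):
  Distance 0: (row=2, col=7)
  Distance 1: (row=1, col=7), (row=2, col=6), (row=2, col=8), (row=3, col=7)
  Distance 2: (row=0, col=7), (row=1, col=6), (row=1, col=8), (row=2, col=5), (row=3, col=6), (row=3, col=8), (row=4, col=7)
  Distance 3: (row=0, col=6), (row=1, col=5), (row=2, col=4), (row=3, col=5), (row=4, col=6), (row=4, col=8)  <- goal reached here
One shortest path (3 moves): (row=2, col=7) -> (row=2, col=6) -> (row=1, col=6) -> (row=0, col=6)

Answer: Shortest path length: 3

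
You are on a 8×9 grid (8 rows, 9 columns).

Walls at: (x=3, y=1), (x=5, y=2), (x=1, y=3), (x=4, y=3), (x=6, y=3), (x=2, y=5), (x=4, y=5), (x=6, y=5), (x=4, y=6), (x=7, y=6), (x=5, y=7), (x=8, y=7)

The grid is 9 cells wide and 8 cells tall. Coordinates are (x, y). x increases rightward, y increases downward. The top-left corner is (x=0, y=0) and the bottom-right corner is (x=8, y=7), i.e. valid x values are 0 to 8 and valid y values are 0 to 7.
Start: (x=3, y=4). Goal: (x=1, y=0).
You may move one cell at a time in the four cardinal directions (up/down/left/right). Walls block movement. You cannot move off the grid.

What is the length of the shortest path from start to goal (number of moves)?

BFS from (x=3, y=4) until reaching (x=1, y=0):
  Distance 0: (x=3, y=4)
  Distance 1: (x=3, y=3), (x=2, y=4), (x=4, y=4), (x=3, y=5)
  Distance 2: (x=3, y=2), (x=2, y=3), (x=1, y=4), (x=5, y=4), (x=3, y=6)
  Distance 3: (x=2, y=2), (x=4, y=2), (x=5, y=3), (x=0, y=4), (x=6, y=4), (x=1, y=5), (x=5, y=5), (x=2, y=6), (x=3, y=7)
  Distance 4: (x=2, y=1), (x=4, y=1), (x=1, y=2), (x=0, y=3), (x=7, y=4), (x=0, y=5), (x=1, y=6), (x=5, y=6), (x=2, y=7), (x=4, y=7)
  Distance 5: (x=2, y=0), (x=4, y=0), (x=1, y=1), (x=5, y=1), (x=0, y=2), (x=7, y=3), (x=8, y=4), (x=7, y=5), (x=0, y=6), (x=6, y=6), (x=1, y=7)
  Distance 6: (x=1, y=0), (x=3, y=0), (x=5, y=0), (x=0, y=1), (x=6, y=1), (x=7, y=2), (x=8, y=3), (x=8, y=5), (x=0, y=7), (x=6, y=7)  <- goal reached here
One shortest path (6 moves): (x=3, y=4) -> (x=2, y=4) -> (x=2, y=3) -> (x=2, y=2) -> (x=1, y=2) -> (x=1, y=1) -> (x=1, y=0)

Answer: Shortest path length: 6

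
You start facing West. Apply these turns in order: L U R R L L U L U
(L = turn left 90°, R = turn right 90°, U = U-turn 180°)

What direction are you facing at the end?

Start: West
  L (left (90° counter-clockwise)) -> South
  U (U-turn (180°)) -> North
  R (right (90° clockwise)) -> East
  R (right (90° clockwise)) -> South
  L (left (90° counter-clockwise)) -> East
  L (left (90° counter-clockwise)) -> North
  U (U-turn (180°)) -> South
  L (left (90° counter-clockwise)) -> East
  U (U-turn (180°)) -> West
Final: West

Answer: Final heading: West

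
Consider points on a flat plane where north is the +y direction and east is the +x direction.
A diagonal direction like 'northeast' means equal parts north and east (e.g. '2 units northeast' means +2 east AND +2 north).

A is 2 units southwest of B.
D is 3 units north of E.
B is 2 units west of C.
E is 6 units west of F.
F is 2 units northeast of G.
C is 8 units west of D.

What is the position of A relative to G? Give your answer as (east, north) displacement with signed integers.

Answer: A is at (east=-16, north=3) relative to G.

Derivation:
Place G at the origin (east=0, north=0).
  F is 2 units northeast of G: delta (east=+2, north=+2); F at (east=2, north=2).
  E is 6 units west of F: delta (east=-6, north=+0); E at (east=-4, north=2).
  D is 3 units north of E: delta (east=+0, north=+3); D at (east=-4, north=5).
  C is 8 units west of D: delta (east=-8, north=+0); C at (east=-12, north=5).
  B is 2 units west of C: delta (east=-2, north=+0); B at (east=-14, north=5).
  A is 2 units southwest of B: delta (east=-2, north=-2); A at (east=-16, north=3).
Therefore A relative to G: (east=-16, north=3).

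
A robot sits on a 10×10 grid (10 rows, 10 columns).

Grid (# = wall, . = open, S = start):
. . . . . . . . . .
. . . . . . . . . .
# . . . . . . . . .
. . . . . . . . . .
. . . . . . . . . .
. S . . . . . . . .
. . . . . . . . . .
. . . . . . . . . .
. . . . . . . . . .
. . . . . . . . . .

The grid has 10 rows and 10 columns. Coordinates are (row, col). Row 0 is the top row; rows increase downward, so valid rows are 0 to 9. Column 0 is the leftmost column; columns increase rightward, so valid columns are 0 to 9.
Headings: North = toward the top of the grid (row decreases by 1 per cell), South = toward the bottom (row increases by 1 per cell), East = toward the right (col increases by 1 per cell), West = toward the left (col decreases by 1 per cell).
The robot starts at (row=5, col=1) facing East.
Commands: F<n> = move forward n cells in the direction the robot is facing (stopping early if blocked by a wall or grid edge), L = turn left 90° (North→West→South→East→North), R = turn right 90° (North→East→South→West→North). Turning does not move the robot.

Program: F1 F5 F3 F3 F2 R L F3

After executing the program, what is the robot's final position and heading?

Start: (row=5, col=1), facing East
  F1: move forward 1, now at (row=5, col=2)
  F5: move forward 5, now at (row=5, col=7)
  F3: move forward 2/3 (blocked), now at (row=5, col=9)
  F3: move forward 0/3 (blocked), now at (row=5, col=9)
  F2: move forward 0/2 (blocked), now at (row=5, col=9)
  R: turn right, now facing South
  L: turn left, now facing East
  F3: move forward 0/3 (blocked), now at (row=5, col=9)
Final: (row=5, col=9), facing East

Answer: Final position: (row=5, col=9), facing East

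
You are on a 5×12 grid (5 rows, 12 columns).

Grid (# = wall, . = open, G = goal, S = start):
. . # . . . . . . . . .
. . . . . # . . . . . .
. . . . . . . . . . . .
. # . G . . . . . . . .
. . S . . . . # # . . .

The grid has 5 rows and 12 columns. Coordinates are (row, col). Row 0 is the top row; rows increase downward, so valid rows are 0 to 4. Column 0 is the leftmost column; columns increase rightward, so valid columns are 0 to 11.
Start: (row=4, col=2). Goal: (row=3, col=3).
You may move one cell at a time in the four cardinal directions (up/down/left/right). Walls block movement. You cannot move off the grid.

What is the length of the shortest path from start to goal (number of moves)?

BFS from (row=4, col=2) until reaching (row=3, col=3):
  Distance 0: (row=4, col=2)
  Distance 1: (row=3, col=2), (row=4, col=1), (row=4, col=3)
  Distance 2: (row=2, col=2), (row=3, col=3), (row=4, col=0), (row=4, col=4)  <- goal reached here
One shortest path (2 moves): (row=4, col=2) -> (row=4, col=3) -> (row=3, col=3)

Answer: Shortest path length: 2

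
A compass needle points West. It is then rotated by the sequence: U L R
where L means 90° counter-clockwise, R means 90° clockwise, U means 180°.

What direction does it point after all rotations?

Answer: Final heading: East

Derivation:
Start: West
  U (U-turn (180°)) -> East
  L (left (90° counter-clockwise)) -> North
  R (right (90° clockwise)) -> East
Final: East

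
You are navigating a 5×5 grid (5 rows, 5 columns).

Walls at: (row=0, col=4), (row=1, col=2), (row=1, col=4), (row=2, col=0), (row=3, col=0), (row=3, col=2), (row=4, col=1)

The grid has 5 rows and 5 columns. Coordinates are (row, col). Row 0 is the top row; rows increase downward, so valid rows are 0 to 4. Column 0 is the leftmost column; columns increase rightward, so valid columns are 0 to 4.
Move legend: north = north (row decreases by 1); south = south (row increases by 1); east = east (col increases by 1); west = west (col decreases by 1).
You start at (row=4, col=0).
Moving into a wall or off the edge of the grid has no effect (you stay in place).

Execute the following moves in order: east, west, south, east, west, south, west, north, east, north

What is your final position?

Start: (row=4, col=0)
  east (east): blocked, stay at (row=4, col=0)
  west (west): blocked, stay at (row=4, col=0)
  south (south): blocked, stay at (row=4, col=0)
  east (east): blocked, stay at (row=4, col=0)
  west (west): blocked, stay at (row=4, col=0)
  south (south): blocked, stay at (row=4, col=0)
  west (west): blocked, stay at (row=4, col=0)
  north (north): blocked, stay at (row=4, col=0)
  east (east): blocked, stay at (row=4, col=0)
  north (north): blocked, stay at (row=4, col=0)
Final: (row=4, col=0)

Answer: Final position: (row=4, col=0)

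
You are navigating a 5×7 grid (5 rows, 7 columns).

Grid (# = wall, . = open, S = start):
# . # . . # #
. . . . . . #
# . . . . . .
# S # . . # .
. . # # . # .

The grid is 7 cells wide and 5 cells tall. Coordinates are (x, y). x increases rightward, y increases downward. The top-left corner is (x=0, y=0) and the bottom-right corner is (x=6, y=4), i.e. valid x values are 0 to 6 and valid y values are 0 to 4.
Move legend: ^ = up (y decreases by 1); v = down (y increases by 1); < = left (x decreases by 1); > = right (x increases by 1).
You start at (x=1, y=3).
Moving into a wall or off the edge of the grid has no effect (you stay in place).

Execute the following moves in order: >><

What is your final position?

Answer: Final position: (x=1, y=3)

Derivation:
Start: (x=1, y=3)
  > (right): blocked, stay at (x=1, y=3)
  > (right): blocked, stay at (x=1, y=3)
  < (left): blocked, stay at (x=1, y=3)
Final: (x=1, y=3)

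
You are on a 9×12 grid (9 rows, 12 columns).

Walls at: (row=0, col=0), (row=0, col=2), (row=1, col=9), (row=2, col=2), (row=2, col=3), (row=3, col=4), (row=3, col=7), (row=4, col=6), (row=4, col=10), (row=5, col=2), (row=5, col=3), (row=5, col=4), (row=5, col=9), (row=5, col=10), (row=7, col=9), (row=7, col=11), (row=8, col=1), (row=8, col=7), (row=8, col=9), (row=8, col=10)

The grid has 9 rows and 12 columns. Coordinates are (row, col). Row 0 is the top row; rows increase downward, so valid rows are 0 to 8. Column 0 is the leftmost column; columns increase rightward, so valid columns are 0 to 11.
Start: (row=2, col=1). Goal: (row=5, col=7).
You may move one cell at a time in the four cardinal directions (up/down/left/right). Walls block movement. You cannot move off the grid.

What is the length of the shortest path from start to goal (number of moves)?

BFS from (row=2, col=1) until reaching (row=5, col=7):
  Distance 0: (row=2, col=1)
  Distance 1: (row=1, col=1), (row=2, col=0), (row=3, col=1)
  Distance 2: (row=0, col=1), (row=1, col=0), (row=1, col=2), (row=3, col=0), (row=3, col=2), (row=4, col=1)
  Distance 3: (row=1, col=3), (row=3, col=3), (row=4, col=0), (row=4, col=2), (row=5, col=1)
  Distance 4: (row=0, col=3), (row=1, col=4), (row=4, col=3), (row=5, col=0), (row=6, col=1)
  Distance 5: (row=0, col=4), (row=1, col=5), (row=2, col=4), (row=4, col=4), (row=6, col=0), (row=6, col=2), (row=7, col=1)
  Distance 6: (row=0, col=5), (row=1, col=6), (row=2, col=5), (row=4, col=5), (row=6, col=3), (row=7, col=0), (row=7, col=2)
  Distance 7: (row=0, col=6), (row=1, col=7), (row=2, col=6), (row=3, col=5), (row=5, col=5), (row=6, col=4), (row=7, col=3), (row=8, col=0), (row=8, col=2)
  Distance 8: (row=0, col=7), (row=1, col=8), (row=2, col=7), (row=3, col=6), (row=5, col=6), (row=6, col=5), (row=7, col=4), (row=8, col=3)
  Distance 9: (row=0, col=8), (row=2, col=8), (row=5, col=7), (row=6, col=6), (row=7, col=5), (row=8, col=4)  <- goal reached here
One shortest path (9 moves): (row=2, col=1) -> (row=3, col=1) -> (row=3, col=2) -> (row=3, col=3) -> (row=4, col=3) -> (row=4, col=4) -> (row=4, col=5) -> (row=5, col=5) -> (row=5, col=6) -> (row=5, col=7)

Answer: Shortest path length: 9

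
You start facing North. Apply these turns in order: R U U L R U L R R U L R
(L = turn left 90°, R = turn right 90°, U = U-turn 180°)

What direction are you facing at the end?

Answer: Final heading: South

Derivation:
Start: North
  R (right (90° clockwise)) -> East
  U (U-turn (180°)) -> West
  U (U-turn (180°)) -> East
  L (left (90° counter-clockwise)) -> North
  R (right (90° clockwise)) -> East
  U (U-turn (180°)) -> West
  L (left (90° counter-clockwise)) -> South
  R (right (90° clockwise)) -> West
  R (right (90° clockwise)) -> North
  U (U-turn (180°)) -> South
  L (left (90° counter-clockwise)) -> East
  R (right (90° clockwise)) -> South
Final: South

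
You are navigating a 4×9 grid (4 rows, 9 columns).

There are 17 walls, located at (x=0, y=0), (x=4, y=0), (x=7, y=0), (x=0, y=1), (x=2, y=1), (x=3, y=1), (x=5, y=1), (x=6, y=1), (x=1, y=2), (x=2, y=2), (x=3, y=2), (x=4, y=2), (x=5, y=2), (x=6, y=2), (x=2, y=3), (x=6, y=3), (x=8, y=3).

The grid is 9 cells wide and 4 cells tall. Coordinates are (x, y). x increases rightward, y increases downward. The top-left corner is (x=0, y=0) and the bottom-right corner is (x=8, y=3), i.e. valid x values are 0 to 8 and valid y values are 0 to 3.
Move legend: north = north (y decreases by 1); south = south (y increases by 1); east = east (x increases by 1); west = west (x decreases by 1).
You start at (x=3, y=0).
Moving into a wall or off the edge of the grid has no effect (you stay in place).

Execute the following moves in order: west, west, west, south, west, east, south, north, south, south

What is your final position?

Answer: Final position: (x=1, y=1)

Derivation:
Start: (x=3, y=0)
  west (west): (x=3, y=0) -> (x=2, y=0)
  west (west): (x=2, y=0) -> (x=1, y=0)
  west (west): blocked, stay at (x=1, y=0)
  south (south): (x=1, y=0) -> (x=1, y=1)
  west (west): blocked, stay at (x=1, y=1)
  east (east): blocked, stay at (x=1, y=1)
  south (south): blocked, stay at (x=1, y=1)
  north (north): (x=1, y=1) -> (x=1, y=0)
  south (south): (x=1, y=0) -> (x=1, y=1)
  south (south): blocked, stay at (x=1, y=1)
Final: (x=1, y=1)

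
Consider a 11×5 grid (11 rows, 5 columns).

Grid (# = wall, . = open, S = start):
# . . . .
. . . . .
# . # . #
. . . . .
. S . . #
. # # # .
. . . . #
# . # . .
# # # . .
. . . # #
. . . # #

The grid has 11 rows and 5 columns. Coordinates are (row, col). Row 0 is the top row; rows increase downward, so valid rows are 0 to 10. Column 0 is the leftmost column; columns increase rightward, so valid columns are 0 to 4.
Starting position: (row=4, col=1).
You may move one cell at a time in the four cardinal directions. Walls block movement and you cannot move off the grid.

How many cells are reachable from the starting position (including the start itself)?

Answer: Reachable cells: 30

Derivation:
BFS flood-fill from (row=4, col=1):
  Distance 0: (row=4, col=1)
  Distance 1: (row=3, col=1), (row=4, col=0), (row=4, col=2)
  Distance 2: (row=2, col=1), (row=3, col=0), (row=3, col=2), (row=4, col=3), (row=5, col=0)
  Distance 3: (row=1, col=1), (row=3, col=3), (row=6, col=0)
  Distance 4: (row=0, col=1), (row=1, col=0), (row=1, col=2), (row=2, col=3), (row=3, col=4), (row=6, col=1)
  Distance 5: (row=0, col=2), (row=1, col=3), (row=6, col=2), (row=7, col=1)
  Distance 6: (row=0, col=3), (row=1, col=4), (row=6, col=3)
  Distance 7: (row=0, col=4), (row=7, col=3)
  Distance 8: (row=7, col=4), (row=8, col=3)
  Distance 9: (row=8, col=4)
Total reachable: 30 (grid has 37 open cells total)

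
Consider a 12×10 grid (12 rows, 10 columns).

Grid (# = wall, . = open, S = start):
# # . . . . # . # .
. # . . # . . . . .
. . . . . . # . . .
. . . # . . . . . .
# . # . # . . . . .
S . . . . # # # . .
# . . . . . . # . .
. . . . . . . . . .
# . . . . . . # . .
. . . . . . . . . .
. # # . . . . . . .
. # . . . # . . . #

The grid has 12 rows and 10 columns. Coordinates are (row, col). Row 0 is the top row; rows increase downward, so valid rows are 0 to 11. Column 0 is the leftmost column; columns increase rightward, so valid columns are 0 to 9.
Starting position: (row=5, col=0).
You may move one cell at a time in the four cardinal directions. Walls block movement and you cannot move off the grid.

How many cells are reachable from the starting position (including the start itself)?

BFS flood-fill from (row=5, col=0):
  Distance 0: (row=5, col=0)
  Distance 1: (row=5, col=1)
  Distance 2: (row=4, col=1), (row=5, col=2), (row=6, col=1)
  Distance 3: (row=3, col=1), (row=5, col=3), (row=6, col=2), (row=7, col=1)
  Distance 4: (row=2, col=1), (row=3, col=0), (row=3, col=2), (row=4, col=3), (row=5, col=4), (row=6, col=3), (row=7, col=0), (row=7, col=2), (row=8, col=1)
  Distance 5: (row=2, col=0), (row=2, col=2), (row=6, col=4), (row=7, col=3), (row=8, col=2), (row=9, col=1)
  Distance 6: (row=1, col=0), (row=1, col=2), (row=2, col=3), (row=6, col=5), (row=7, col=4), (row=8, col=3), (row=9, col=0), (row=9, col=2)
  Distance 7: (row=0, col=2), (row=1, col=3), (row=2, col=4), (row=6, col=6), (row=7, col=5), (row=8, col=4), (row=9, col=3), (row=10, col=0)
  Distance 8: (row=0, col=3), (row=2, col=5), (row=3, col=4), (row=7, col=6), (row=8, col=5), (row=9, col=4), (row=10, col=3), (row=11, col=0)
  Distance 9: (row=0, col=4), (row=1, col=5), (row=3, col=5), (row=7, col=7), (row=8, col=6), (row=9, col=5), (row=10, col=4), (row=11, col=3)
  Distance 10: (row=0, col=5), (row=1, col=6), (row=3, col=6), (row=4, col=5), (row=7, col=8), (row=9, col=6), (row=10, col=5), (row=11, col=2), (row=11, col=4)
  Distance 11: (row=1, col=7), (row=3, col=7), (row=4, col=6), (row=6, col=8), (row=7, col=9), (row=8, col=8), (row=9, col=7), (row=10, col=6)
  Distance 12: (row=0, col=7), (row=1, col=8), (row=2, col=7), (row=3, col=8), (row=4, col=7), (row=5, col=8), (row=6, col=9), (row=8, col=9), (row=9, col=8), (row=10, col=7), (row=11, col=6)
  Distance 13: (row=1, col=9), (row=2, col=8), (row=3, col=9), (row=4, col=8), (row=5, col=9), (row=9, col=9), (row=10, col=8), (row=11, col=7)
  Distance 14: (row=0, col=9), (row=2, col=9), (row=4, col=9), (row=10, col=9), (row=11, col=8)
Total reachable: 97 (grid has 97 open cells total)

Answer: Reachable cells: 97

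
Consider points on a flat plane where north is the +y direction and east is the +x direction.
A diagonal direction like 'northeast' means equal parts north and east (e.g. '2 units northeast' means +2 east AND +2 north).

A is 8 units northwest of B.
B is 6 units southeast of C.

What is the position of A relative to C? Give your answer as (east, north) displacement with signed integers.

Place C at the origin (east=0, north=0).
  B is 6 units southeast of C: delta (east=+6, north=-6); B at (east=6, north=-6).
  A is 8 units northwest of B: delta (east=-8, north=+8); A at (east=-2, north=2).
Therefore A relative to C: (east=-2, north=2).

Answer: A is at (east=-2, north=2) relative to C.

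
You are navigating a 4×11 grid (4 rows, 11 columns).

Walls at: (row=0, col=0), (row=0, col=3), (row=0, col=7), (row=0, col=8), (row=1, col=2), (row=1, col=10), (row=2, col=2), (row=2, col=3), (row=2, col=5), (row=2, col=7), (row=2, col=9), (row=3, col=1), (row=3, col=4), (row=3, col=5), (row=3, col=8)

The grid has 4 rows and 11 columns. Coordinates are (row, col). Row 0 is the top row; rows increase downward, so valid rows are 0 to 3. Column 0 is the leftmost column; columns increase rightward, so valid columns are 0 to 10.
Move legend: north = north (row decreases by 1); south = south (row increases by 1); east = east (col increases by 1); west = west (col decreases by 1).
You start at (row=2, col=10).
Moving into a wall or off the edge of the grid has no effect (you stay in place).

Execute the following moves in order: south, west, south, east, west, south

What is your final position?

Answer: Final position: (row=3, col=9)

Derivation:
Start: (row=2, col=10)
  south (south): (row=2, col=10) -> (row=3, col=10)
  west (west): (row=3, col=10) -> (row=3, col=9)
  south (south): blocked, stay at (row=3, col=9)
  east (east): (row=3, col=9) -> (row=3, col=10)
  west (west): (row=3, col=10) -> (row=3, col=9)
  south (south): blocked, stay at (row=3, col=9)
Final: (row=3, col=9)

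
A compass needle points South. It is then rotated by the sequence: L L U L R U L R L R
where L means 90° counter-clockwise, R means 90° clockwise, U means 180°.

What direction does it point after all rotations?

Start: South
  L (left (90° counter-clockwise)) -> East
  L (left (90° counter-clockwise)) -> North
  U (U-turn (180°)) -> South
  L (left (90° counter-clockwise)) -> East
  R (right (90° clockwise)) -> South
  U (U-turn (180°)) -> North
  L (left (90° counter-clockwise)) -> West
  R (right (90° clockwise)) -> North
  L (left (90° counter-clockwise)) -> West
  R (right (90° clockwise)) -> North
Final: North

Answer: Final heading: North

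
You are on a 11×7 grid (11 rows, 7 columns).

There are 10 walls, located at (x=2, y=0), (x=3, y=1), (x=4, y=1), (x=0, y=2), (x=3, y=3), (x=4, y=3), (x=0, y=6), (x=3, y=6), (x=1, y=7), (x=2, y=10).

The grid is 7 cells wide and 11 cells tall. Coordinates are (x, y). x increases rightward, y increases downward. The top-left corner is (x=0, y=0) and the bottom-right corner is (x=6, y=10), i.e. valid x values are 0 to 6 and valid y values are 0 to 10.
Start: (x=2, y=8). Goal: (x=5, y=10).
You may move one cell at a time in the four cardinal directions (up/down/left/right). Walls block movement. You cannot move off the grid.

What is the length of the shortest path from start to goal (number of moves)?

Answer: Shortest path length: 5

Derivation:
BFS from (x=2, y=8) until reaching (x=5, y=10):
  Distance 0: (x=2, y=8)
  Distance 1: (x=2, y=7), (x=1, y=8), (x=3, y=8), (x=2, y=9)
  Distance 2: (x=2, y=6), (x=3, y=7), (x=0, y=8), (x=4, y=8), (x=1, y=9), (x=3, y=9)
  Distance 3: (x=2, y=5), (x=1, y=6), (x=0, y=7), (x=4, y=7), (x=5, y=8), (x=0, y=9), (x=4, y=9), (x=1, y=10), (x=3, y=10)
  Distance 4: (x=2, y=4), (x=1, y=5), (x=3, y=5), (x=4, y=6), (x=5, y=7), (x=6, y=8), (x=5, y=9), (x=0, y=10), (x=4, y=10)
  Distance 5: (x=2, y=3), (x=1, y=4), (x=3, y=4), (x=0, y=5), (x=4, y=5), (x=5, y=6), (x=6, y=7), (x=6, y=9), (x=5, y=10)  <- goal reached here
One shortest path (5 moves): (x=2, y=8) -> (x=3, y=8) -> (x=4, y=8) -> (x=5, y=8) -> (x=5, y=9) -> (x=5, y=10)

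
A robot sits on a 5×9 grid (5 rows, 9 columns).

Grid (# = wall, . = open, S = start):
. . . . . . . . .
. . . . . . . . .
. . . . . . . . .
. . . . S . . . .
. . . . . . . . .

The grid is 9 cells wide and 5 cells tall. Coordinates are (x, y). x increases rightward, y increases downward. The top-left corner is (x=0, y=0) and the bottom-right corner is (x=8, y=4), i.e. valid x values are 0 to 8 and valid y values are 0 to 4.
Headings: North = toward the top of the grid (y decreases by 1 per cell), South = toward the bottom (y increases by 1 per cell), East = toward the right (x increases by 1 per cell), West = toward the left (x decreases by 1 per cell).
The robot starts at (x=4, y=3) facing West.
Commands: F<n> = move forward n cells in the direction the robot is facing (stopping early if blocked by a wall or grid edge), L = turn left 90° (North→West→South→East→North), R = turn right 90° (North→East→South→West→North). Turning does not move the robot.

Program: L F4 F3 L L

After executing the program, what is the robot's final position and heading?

Start: (x=4, y=3), facing West
  L: turn left, now facing South
  F4: move forward 1/4 (blocked), now at (x=4, y=4)
  F3: move forward 0/3 (blocked), now at (x=4, y=4)
  L: turn left, now facing East
  L: turn left, now facing North
Final: (x=4, y=4), facing North

Answer: Final position: (x=4, y=4), facing North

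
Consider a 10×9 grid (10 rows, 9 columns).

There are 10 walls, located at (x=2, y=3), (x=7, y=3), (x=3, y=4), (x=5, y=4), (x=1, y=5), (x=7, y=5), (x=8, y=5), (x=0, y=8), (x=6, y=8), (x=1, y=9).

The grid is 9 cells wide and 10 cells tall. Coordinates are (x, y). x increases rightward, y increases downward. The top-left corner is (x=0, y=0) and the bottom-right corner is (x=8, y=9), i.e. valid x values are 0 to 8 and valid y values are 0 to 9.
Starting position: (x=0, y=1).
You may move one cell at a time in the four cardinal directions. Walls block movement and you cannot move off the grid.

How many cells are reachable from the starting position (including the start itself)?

BFS flood-fill from (x=0, y=1):
  Distance 0: (x=0, y=1)
  Distance 1: (x=0, y=0), (x=1, y=1), (x=0, y=2)
  Distance 2: (x=1, y=0), (x=2, y=1), (x=1, y=2), (x=0, y=3)
  Distance 3: (x=2, y=0), (x=3, y=1), (x=2, y=2), (x=1, y=3), (x=0, y=4)
  Distance 4: (x=3, y=0), (x=4, y=1), (x=3, y=2), (x=1, y=4), (x=0, y=5)
  Distance 5: (x=4, y=0), (x=5, y=1), (x=4, y=2), (x=3, y=3), (x=2, y=4), (x=0, y=6)
  Distance 6: (x=5, y=0), (x=6, y=1), (x=5, y=2), (x=4, y=3), (x=2, y=5), (x=1, y=6), (x=0, y=7)
  Distance 7: (x=6, y=0), (x=7, y=1), (x=6, y=2), (x=5, y=3), (x=4, y=4), (x=3, y=5), (x=2, y=6), (x=1, y=7)
  Distance 8: (x=7, y=0), (x=8, y=1), (x=7, y=2), (x=6, y=3), (x=4, y=5), (x=3, y=6), (x=2, y=7), (x=1, y=8)
  Distance 9: (x=8, y=0), (x=8, y=2), (x=6, y=4), (x=5, y=5), (x=4, y=6), (x=3, y=7), (x=2, y=8)
  Distance 10: (x=8, y=3), (x=7, y=4), (x=6, y=5), (x=5, y=6), (x=4, y=7), (x=3, y=8), (x=2, y=9)
  Distance 11: (x=8, y=4), (x=6, y=6), (x=5, y=7), (x=4, y=8), (x=3, y=9)
  Distance 12: (x=7, y=6), (x=6, y=7), (x=5, y=8), (x=4, y=9)
  Distance 13: (x=8, y=6), (x=7, y=7), (x=5, y=9)
  Distance 14: (x=8, y=7), (x=7, y=8), (x=6, y=9)
  Distance 15: (x=8, y=8), (x=7, y=9)
  Distance 16: (x=8, y=9)
Total reachable: 79 (grid has 80 open cells total)

Answer: Reachable cells: 79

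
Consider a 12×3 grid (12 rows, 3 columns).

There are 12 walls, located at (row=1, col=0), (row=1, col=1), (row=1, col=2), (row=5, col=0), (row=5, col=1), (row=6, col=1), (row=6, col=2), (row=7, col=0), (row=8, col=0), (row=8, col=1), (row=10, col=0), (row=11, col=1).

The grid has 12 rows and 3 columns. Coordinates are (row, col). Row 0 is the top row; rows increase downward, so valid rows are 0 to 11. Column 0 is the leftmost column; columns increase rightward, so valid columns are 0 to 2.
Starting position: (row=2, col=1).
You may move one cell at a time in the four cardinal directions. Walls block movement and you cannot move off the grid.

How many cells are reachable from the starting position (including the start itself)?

BFS flood-fill from (row=2, col=1):
  Distance 0: (row=2, col=1)
  Distance 1: (row=2, col=0), (row=2, col=2), (row=3, col=1)
  Distance 2: (row=3, col=0), (row=3, col=2), (row=4, col=1)
  Distance 3: (row=4, col=0), (row=4, col=2)
  Distance 4: (row=5, col=2)
Total reachable: 10 (grid has 24 open cells total)

Answer: Reachable cells: 10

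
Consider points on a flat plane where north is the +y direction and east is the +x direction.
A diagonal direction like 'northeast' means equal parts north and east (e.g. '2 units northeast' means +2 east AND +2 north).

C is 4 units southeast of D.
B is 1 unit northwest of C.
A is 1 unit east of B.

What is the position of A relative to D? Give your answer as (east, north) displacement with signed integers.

Answer: A is at (east=4, north=-3) relative to D.

Derivation:
Place D at the origin (east=0, north=0).
  C is 4 units southeast of D: delta (east=+4, north=-4); C at (east=4, north=-4).
  B is 1 unit northwest of C: delta (east=-1, north=+1); B at (east=3, north=-3).
  A is 1 unit east of B: delta (east=+1, north=+0); A at (east=4, north=-3).
Therefore A relative to D: (east=4, north=-3).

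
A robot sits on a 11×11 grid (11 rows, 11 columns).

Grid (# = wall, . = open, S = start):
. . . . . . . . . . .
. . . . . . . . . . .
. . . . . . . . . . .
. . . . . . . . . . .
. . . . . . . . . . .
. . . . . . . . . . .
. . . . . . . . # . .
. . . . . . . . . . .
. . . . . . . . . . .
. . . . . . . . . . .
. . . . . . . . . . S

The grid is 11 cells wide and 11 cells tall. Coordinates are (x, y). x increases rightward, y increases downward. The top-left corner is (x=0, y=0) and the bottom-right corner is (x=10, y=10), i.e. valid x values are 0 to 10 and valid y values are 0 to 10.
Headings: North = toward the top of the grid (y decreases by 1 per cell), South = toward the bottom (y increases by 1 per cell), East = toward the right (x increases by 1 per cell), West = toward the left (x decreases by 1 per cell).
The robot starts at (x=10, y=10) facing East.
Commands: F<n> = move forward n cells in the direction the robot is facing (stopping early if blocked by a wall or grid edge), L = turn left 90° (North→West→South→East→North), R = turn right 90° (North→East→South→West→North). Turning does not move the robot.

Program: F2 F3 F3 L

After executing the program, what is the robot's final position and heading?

Start: (x=10, y=10), facing East
  F2: move forward 0/2 (blocked), now at (x=10, y=10)
  F3: move forward 0/3 (blocked), now at (x=10, y=10)
  F3: move forward 0/3 (blocked), now at (x=10, y=10)
  L: turn left, now facing North
Final: (x=10, y=10), facing North

Answer: Final position: (x=10, y=10), facing North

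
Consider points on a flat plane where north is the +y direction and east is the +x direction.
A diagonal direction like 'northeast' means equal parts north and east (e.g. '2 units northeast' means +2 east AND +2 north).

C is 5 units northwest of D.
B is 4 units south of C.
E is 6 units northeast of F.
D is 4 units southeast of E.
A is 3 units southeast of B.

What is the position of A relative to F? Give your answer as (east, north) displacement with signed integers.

Answer: A is at (east=8, north=0) relative to F.

Derivation:
Place F at the origin (east=0, north=0).
  E is 6 units northeast of F: delta (east=+6, north=+6); E at (east=6, north=6).
  D is 4 units southeast of E: delta (east=+4, north=-4); D at (east=10, north=2).
  C is 5 units northwest of D: delta (east=-5, north=+5); C at (east=5, north=7).
  B is 4 units south of C: delta (east=+0, north=-4); B at (east=5, north=3).
  A is 3 units southeast of B: delta (east=+3, north=-3); A at (east=8, north=0).
Therefore A relative to F: (east=8, north=0).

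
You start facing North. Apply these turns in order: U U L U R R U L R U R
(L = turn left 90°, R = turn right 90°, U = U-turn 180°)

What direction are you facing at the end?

Start: North
  U (U-turn (180°)) -> South
  U (U-turn (180°)) -> North
  L (left (90° counter-clockwise)) -> West
  U (U-turn (180°)) -> East
  R (right (90° clockwise)) -> South
  R (right (90° clockwise)) -> West
  U (U-turn (180°)) -> East
  L (left (90° counter-clockwise)) -> North
  R (right (90° clockwise)) -> East
  U (U-turn (180°)) -> West
  R (right (90° clockwise)) -> North
Final: North

Answer: Final heading: North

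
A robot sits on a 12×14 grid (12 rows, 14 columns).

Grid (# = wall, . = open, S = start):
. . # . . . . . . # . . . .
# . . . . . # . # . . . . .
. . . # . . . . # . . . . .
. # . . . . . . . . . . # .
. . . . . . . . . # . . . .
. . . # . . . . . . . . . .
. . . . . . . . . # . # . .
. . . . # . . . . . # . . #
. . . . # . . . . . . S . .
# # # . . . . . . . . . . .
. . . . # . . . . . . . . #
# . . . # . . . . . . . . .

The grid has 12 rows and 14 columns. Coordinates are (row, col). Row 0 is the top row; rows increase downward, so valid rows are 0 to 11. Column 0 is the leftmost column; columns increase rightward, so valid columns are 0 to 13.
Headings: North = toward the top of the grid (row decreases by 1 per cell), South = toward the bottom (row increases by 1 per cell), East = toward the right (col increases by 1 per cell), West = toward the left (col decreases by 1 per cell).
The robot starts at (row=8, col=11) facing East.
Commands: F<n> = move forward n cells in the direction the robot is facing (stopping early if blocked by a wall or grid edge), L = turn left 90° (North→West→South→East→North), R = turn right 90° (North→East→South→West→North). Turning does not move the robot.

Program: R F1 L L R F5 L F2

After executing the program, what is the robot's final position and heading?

Start: (row=8, col=11), facing East
  R: turn right, now facing South
  F1: move forward 1, now at (row=9, col=11)
  L: turn left, now facing East
  L: turn left, now facing North
  R: turn right, now facing East
  F5: move forward 2/5 (blocked), now at (row=9, col=13)
  L: turn left, now facing North
  F2: move forward 1/2 (blocked), now at (row=8, col=13)
Final: (row=8, col=13), facing North

Answer: Final position: (row=8, col=13), facing North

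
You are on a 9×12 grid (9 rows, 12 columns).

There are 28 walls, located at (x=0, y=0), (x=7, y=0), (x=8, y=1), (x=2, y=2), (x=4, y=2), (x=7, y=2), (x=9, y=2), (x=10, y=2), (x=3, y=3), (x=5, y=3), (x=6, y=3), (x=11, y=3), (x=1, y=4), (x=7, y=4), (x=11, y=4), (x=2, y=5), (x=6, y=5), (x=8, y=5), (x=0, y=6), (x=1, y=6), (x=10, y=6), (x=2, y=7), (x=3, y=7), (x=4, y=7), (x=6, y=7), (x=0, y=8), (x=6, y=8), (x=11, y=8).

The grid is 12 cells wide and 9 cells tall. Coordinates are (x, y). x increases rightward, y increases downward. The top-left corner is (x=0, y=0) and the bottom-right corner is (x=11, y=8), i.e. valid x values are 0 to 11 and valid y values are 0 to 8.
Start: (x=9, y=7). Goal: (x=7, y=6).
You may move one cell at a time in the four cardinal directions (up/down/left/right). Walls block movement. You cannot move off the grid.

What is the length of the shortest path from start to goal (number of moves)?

BFS from (x=9, y=7) until reaching (x=7, y=6):
  Distance 0: (x=9, y=7)
  Distance 1: (x=9, y=6), (x=8, y=7), (x=10, y=7), (x=9, y=8)
  Distance 2: (x=9, y=5), (x=8, y=6), (x=7, y=7), (x=11, y=7), (x=8, y=8), (x=10, y=8)
  Distance 3: (x=9, y=4), (x=10, y=5), (x=7, y=6), (x=11, y=6), (x=7, y=8)  <- goal reached here
One shortest path (3 moves): (x=9, y=7) -> (x=8, y=7) -> (x=7, y=7) -> (x=7, y=6)

Answer: Shortest path length: 3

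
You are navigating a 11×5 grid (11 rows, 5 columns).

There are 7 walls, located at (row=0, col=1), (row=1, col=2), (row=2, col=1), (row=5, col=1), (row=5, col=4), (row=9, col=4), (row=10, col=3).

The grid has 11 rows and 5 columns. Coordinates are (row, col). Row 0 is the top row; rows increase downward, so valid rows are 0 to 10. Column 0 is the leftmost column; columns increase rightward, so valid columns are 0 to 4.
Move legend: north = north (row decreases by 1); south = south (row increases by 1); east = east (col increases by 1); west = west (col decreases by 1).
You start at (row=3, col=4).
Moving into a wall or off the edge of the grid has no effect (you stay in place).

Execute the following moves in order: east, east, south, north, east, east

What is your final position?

Start: (row=3, col=4)
  east (east): blocked, stay at (row=3, col=4)
  east (east): blocked, stay at (row=3, col=4)
  south (south): (row=3, col=4) -> (row=4, col=4)
  north (north): (row=4, col=4) -> (row=3, col=4)
  east (east): blocked, stay at (row=3, col=4)
  east (east): blocked, stay at (row=3, col=4)
Final: (row=3, col=4)

Answer: Final position: (row=3, col=4)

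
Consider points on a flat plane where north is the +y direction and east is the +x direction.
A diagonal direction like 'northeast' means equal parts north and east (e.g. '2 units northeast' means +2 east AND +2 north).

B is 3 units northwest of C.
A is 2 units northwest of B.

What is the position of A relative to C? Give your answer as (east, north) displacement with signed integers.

Place C at the origin (east=0, north=0).
  B is 3 units northwest of C: delta (east=-3, north=+3); B at (east=-3, north=3).
  A is 2 units northwest of B: delta (east=-2, north=+2); A at (east=-5, north=5).
Therefore A relative to C: (east=-5, north=5).

Answer: A is at (east=-5, north=5) relative to C.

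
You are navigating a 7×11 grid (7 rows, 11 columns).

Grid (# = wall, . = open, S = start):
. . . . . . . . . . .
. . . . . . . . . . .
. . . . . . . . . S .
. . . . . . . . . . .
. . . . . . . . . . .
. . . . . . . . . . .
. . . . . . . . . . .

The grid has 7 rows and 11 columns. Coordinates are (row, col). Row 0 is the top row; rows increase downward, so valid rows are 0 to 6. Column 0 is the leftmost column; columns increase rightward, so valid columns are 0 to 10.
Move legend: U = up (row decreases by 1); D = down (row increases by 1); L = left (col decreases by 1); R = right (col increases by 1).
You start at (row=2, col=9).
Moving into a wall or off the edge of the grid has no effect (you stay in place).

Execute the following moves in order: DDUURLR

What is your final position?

Answer: Final position: (row=2, col=10)

Derivation:
Start: (row=2, col=9)
  D (down): (row=2, col=9) -> (row=3, col=9)
  D (down): (row=3, col=9) -> (row=4, col=9)
  U (up): (row=4, col=9) -> (row=3, col=9)
  U (up): (row=3, col=9) -> (row=2, col=9)
  R (right): (row=2, col=9) -> (row=2, col=10)
  L (left): (row=2, col=10) -> (row=2, col=9)
  R (right): (row=2, col=9) -> (row=2, col=10)
Final: (row=2, col=10)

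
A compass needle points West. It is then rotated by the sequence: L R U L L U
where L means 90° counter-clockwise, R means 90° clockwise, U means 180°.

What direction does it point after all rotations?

Start: West
  L (left (90° counter-clockwise)) -> South
  R (right (90° clockwise)) -> West
  U (U-turn (180°)) -> East
  L (left (90° counter-clockwise)) -> North
  L (left (90° counter-clockwise)) -> West
  U (U-turn (180°)) -> East
Final: East

Answer: Final heading: East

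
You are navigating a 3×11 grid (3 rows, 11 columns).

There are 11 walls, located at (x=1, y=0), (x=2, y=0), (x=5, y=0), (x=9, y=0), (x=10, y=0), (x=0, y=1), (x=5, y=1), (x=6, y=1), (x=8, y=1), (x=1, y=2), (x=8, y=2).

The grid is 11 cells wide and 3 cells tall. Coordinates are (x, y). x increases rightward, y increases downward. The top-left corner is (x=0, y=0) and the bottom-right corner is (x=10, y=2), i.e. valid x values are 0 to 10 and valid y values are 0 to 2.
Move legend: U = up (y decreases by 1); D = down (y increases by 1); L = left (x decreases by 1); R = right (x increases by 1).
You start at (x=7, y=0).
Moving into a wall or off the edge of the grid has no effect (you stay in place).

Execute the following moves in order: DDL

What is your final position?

Start: (x=7, y=0)
  D (down): (x=7, y=0) -> (x=7, y=1)
  D (down): (x=7, y=1) -> (x=7, y=2)
  L (left): (x=7, y=2) -> (x=6, y=2)
Final: (x=6, y=2)

Answer: Final position: (x=6, y=2)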